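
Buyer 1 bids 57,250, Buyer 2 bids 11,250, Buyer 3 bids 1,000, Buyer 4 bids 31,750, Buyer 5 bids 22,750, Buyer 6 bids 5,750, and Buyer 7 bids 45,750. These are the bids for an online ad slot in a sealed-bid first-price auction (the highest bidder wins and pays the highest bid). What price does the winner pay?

Sorted high to low: Buyer 1 57,250; Buyer 7 45,750; Buyer 4 31,750; Buyer 5 22,750; Buyer 2 11,250; Buyer 6 5,750; Buyer 3 1,000.
Buyer 1 is the highest bidder, so Buyer 1 wins.
Under the first-price rule, the price is the highest bid: 57,250.

57,250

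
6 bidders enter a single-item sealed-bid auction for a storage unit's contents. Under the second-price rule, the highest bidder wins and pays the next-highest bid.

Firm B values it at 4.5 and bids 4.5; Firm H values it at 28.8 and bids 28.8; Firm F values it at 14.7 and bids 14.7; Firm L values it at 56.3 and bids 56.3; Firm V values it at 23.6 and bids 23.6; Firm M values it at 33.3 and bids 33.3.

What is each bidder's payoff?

Bids in descending order: Firm L 56.3 > Firm M 33.3 > Firm H 28.8 > Firm V 23.6 > Firm F 14.7 > Firm B 4.5.
Firm L has the top bid and wins; the price is the second-highest bid, 33.3.
Firm L's payoff = 56.3 − 33.3 = 23.0. All other bidders lose, so their payoff is 0.

Firm B 0.0, Firm H 0.0, Firm F 0.0, Firm L 23.0, Firm V 0.0, Firm M 0.0.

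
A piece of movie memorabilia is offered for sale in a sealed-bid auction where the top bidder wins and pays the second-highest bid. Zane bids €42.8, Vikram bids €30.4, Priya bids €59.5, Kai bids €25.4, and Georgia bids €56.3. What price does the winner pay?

Bids in descending order: Priya €59.5; Georgia €56.3; Zane €42.8; Vikram €30.4; Kai €25.4.
Priya is the highest bidder, so Priya wins.
Under the second-price rule, the price is the second-highest bid: €56.3.

The winner pays €56.3.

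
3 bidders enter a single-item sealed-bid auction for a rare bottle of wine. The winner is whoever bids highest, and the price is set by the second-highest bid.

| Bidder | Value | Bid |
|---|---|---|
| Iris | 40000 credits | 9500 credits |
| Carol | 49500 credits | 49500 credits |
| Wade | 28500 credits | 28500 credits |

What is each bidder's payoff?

Bids in descending order: Carol 49500 credits, then Wade 28500 credits, then Iris 9500 credits.
Carol has the top bid and wins; the price is the second-highest bid, 28500 credits.
Carol's payoff = 49500 credits − 28500 credits = 21000 credits. All other bidders lose, so their payoff is 0.

Iris 0 credits, Carol 21000 credits, Wade 0 credits.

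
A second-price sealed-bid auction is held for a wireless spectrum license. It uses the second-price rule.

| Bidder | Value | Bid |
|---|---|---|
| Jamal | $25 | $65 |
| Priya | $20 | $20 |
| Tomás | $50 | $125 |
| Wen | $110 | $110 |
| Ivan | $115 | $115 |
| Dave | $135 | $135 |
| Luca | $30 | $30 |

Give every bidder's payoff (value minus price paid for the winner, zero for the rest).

Ordered from highest: Dave $135, then Tomás $125, then Ivan $115, then Wen $110, then Jamal $65, then Luca $30, then Priya $20.
Dave has the top bid and wins; the price is the second-highest bid, $125.
Dave's payoff = $135 − $125 = $10. All other bidders lose, so their payoff is 0.

Payoffs: Jamal $0, Priya $0, Tomás $0, Wen $0, Ivan $0, Dave $10, Luca $0.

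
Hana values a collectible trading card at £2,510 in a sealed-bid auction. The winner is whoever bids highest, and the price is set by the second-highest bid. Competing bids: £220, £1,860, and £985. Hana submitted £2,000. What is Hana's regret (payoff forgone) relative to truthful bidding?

The highest competing bid is £1,860.
Bidding truthfully at £2,510: Hana has the top bid, wins, and pays the second-highest bid £1,860. Payoff = £2,510 − £1,860 = £650.
Bidding £2,000: Hana has the top bid, wins, and pays the second-highest bid £1,860. Payoff = £2,510 − £1,860 = £650.
Regret = truthful payoff − actual payoff = £650 − £650 = £0.

£0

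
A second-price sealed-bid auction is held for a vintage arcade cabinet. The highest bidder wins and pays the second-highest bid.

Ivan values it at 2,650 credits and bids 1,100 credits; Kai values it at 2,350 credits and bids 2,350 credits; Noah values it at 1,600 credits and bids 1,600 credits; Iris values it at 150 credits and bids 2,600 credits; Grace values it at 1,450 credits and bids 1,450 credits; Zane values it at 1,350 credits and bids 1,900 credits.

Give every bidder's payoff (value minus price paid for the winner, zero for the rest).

Ivan 0 credits, Kai 0 credits, Noah 0 credits, Iris -2,200 credits, Grace 0 credits, Zane 0 credits.

Sorted high to low: Iris 2,600 credits; Kai 2,350 credits; Zane 1,900 credits; Noah 1,600 credits; Grace 1,450 credits; Ivan 1,100 credits.
Iris has the top bid and wins; the price is the second-highest bid, 2,350 credits.
Iris's payoff = 150 credits − 2,350 credits = -2,200 credits. All other bidders lose, so their payoff is 0.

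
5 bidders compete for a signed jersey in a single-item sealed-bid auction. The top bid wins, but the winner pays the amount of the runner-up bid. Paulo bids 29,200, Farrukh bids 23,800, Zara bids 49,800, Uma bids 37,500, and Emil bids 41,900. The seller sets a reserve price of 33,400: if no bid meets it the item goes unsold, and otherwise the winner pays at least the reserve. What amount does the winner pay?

Ranking the bids: Zara 49,800 > Emil 41,900 > Uma 37,500 > Paulo 29,200 > Farrukh 23,800.
Zara has the highest bid, so Zara wins.
The second-highest bid is 41,900, which exceeds the reserve, so that sets the price.

The winner pays 41,900.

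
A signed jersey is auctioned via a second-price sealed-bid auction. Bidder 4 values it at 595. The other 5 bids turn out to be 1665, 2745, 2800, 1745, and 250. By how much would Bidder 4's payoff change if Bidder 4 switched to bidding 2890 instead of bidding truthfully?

The highest competing bid is 2800.
Bidding truthfully at 595: the top bid is 2800 (a rival), so Bidder 4 loses. Payoff = 0.
Bidding 2890: Bidder 4 has the top bid, wins, and pays the second-highest bid 2800. Payoff = 595 − 2800 = -2205.
Change = -2205 − 0 = -2205.

Change in payoff: -2205.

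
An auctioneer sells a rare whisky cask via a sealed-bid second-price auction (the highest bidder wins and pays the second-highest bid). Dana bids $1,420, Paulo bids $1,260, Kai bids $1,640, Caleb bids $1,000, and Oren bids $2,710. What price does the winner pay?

Ordered from highest: Oren $2,710 > Kai $1,640 > Dana $1,420 > Paulo $1,260 > Caleb $1,000.
Oren is the highest bidder, so Oren wins.
Under the second-price rule, the price is the second-highest bid: $1,640.

$1,640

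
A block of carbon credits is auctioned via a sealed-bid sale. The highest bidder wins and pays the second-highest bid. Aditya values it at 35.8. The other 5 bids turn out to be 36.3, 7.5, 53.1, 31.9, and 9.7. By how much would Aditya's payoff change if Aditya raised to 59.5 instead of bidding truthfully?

Payoff change: -17.3.

The highest competing bid is 53.1.
Bidding truthfully at 35.8: the top bid is 53.1 (a rival), so Aditya loses. Payoff = 0.0.
Bidding 59.5: Aditya has the top bid, wins, and pays the second-highest bid 53.1. Payoff = 35.8 − 53.1 = -17.3.
Change = -17.3 − 0.0 = -17.3.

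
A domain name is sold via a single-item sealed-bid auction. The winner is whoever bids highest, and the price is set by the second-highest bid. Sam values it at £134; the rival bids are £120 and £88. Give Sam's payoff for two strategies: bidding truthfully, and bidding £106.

(a) £14  (b) £0

The highest competing bid is £120.
Bidding truthfully at £134: Sam has the top bid, wins, and pays the second-highest bid £120. Payoff = £134 − £120 = £14.
Bidding £106: the top bid is £120 (a rival), so Sam loses. Payoff = £0.
This is the dominant-strategy logic: truthful bidding weakly beats any alternative.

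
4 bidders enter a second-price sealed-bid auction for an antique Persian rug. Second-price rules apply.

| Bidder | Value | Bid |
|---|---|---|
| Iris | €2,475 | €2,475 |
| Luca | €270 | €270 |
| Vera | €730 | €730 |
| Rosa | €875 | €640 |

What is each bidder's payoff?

Iris €1,745, Luca €0, Vera €0, Rosa €0.

Bids in descending order: Iris €2,475 > Vera €730 > Rosa €640 > Luca €270.
Iris has the top bid and wins; the price is the second-highest bid, €730.
Iris's payoff = €2,475 − €730 = €1,745. All other bidders lose, so their payoff is 0.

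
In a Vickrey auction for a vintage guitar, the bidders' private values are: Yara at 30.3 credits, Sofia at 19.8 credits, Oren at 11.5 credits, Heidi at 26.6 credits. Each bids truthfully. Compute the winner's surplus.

Bids in descending order: Yara 30.3 credits > Heidi 26.6 credits > Sofia 19.8 credits > Oren 11.5 credits.
Yara wins with the top bid and pays the second-highest, 26.6 credits.
Surplus = 30.3 credits − 26.6 credits = 3.7 credits.

3.7 credits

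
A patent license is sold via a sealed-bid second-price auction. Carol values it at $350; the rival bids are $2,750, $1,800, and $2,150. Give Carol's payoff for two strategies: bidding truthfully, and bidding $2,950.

The highest competing bid is $2,750.
Bidding truthfully at $350: the top bid is $2,750 (a rival), so Carol loses. Payoff = $0.
Bidding $2,950: Carol has the top bid, wins, and pays the second-highest bid $2,750. Payoff = $350 − $2,750 = -$2,400.

Truthful: $0; alternative: -$2,400.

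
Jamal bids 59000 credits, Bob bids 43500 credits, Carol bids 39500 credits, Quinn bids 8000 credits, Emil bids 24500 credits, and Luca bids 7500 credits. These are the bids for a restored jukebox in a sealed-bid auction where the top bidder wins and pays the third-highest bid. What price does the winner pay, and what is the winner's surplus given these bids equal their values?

Ordered from highest: Jamal 59000 credits; Bob 43500 credits; Carol 39500 credits; Emil 24500 credits; Quinn 8000 credits; Luca 7500 credits.
Jamal is the highest bidder, so Jamal wins.
Under the third-price rule, the price is the third-highest bid: 39500 credits.
Surplus = 59000 credits − 39500 credits = 19500 credits.

The winner pays 39500 credits for a surplus of 19500 credits.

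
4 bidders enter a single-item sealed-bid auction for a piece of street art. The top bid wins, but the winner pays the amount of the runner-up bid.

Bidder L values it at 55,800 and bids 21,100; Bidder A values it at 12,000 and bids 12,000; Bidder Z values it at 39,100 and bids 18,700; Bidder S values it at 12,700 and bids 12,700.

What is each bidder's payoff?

Bids in descending order: Bidder L 21,100, then Bidder Z 18,700, then Bidder S 12,700, then Bidder A 12,000.
Bidder L has the top bid and wins; the price is the second-highest bid, 18,700.
Bidder L's payoff = 55,800 − 18,700 = 37,100. All other bidders lose, so their payoff is 0.

Bidder L 37,100, Bidder A 0, Bidder Z 0, Bidder S 0.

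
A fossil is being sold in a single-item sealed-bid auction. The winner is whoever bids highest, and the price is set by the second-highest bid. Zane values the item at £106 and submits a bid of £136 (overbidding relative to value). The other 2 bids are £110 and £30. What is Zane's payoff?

Zane's payoff: -£4.

Highest competing bid: £110.
Zane's bid £136 is the highest overall, so Zane wins and pays the second-highest bid, £110.
Payoff = value − price = £106 − £110 = -£4.
Overbidding won the item at a price above value — truthful bidding would have avoided this loss.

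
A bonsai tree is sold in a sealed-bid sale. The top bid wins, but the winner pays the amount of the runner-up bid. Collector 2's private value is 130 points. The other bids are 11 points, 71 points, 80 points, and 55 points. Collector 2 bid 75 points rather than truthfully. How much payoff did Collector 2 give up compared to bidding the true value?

Payoff forgone: 50 points.

The highest competing bid is 80 points.
Bidding truthfully at 130 points: Collector 2 has the top bid, wins, and pays the second-highest bid 80 points. Payoff = 130 points − 80 points = 50 points.
Bidding 75 points: the top bid is 80 points (a rival), so Collector 2 loses. Payoff = 0 points.
Regret = truthful payoff − actual payoff = 50 points − 0 points = 50 points.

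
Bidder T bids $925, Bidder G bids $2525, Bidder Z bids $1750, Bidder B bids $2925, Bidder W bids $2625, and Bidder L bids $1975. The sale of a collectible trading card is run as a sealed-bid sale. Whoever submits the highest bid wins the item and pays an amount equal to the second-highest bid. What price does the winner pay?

The winner pays $2625.

Sorted high to low: Bidder B $2925, then Bidder W $2625, then Bidder G $2525, then Bidder L $1975, then Bidder Z $1750, then Bidder T $925.
Bidder B has the highest bid, so Bidder B wins.
The second-highest bid is $2625, so that is what Bidder B pays.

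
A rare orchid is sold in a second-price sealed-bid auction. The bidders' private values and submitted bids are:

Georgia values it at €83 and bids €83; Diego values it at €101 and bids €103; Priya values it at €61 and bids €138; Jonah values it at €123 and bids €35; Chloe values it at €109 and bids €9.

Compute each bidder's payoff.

Ranking the bids: Priya €138, then Diego €103, then Georgia €83, then Jonah €35, then Chloe €9.
Priya has the top bid and wins; the price is the second-highest bid, €103.
Priya's payoff = €61 − €103 = -€42. All other bidders lose, so their payoff is 0.

Georgia €0, Diego €0, Priya -€42, Jonah €0, Chloe €0.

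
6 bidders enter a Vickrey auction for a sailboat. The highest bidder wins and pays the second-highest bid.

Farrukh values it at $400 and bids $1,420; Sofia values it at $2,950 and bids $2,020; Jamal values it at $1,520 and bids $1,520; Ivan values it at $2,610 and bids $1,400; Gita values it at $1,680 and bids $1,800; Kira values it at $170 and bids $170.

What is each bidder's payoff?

Ranking the bids: Sofia $2,020 > Gita $1,800 > Jamal $1,520 > Farrukh $1,420 > Ivan $1,400 > Kira $170.
Sofia has the top bid and wins; the price is the second-highest bid, $1,800.
Sofia's payoff = $2,950 − $1,800 = $1,150. All other bidders lose, so their payoff is 0.

Payoffs: Farrukh $0, Sofia $1,150, Jamal $0, Ivan $0, Gita $0, Kira $0.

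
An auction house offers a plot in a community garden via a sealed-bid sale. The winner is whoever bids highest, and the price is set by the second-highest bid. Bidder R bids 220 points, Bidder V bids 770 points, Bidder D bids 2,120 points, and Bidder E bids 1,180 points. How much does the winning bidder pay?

Price paid: 1,180 points.

Ordered from highest: Bidder D 2,120 points, then Bidder E 1,180 points, then Bidder V 770 points, then Bidder R 220 points.
Bidder D has the highest bid, so Bidder D wins.
The second-highest bid is 1,180 points, so that is what Bidder D pays.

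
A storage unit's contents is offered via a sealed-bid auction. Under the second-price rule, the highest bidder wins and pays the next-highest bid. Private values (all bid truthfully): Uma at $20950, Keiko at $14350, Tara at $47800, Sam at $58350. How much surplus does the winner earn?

Winner's surplus: $10550.

Bids in descending order: Sam $58350; Tara $47800; Uma $20950; Keiko $14350.
Sam wins with the top bid and pays the second-highest, $47800.
Surplus = $58350 − $47800 = $10550.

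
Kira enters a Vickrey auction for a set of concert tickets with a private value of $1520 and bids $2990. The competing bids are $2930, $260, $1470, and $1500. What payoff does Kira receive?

Highest competing bid: $2930.
Kira's bid $2990 is the highest overall, so Kira wins and pays the second-highest bid, $2930.
Payoff = value − price = $1520 − $2930 = -$1410.
Overbidding won the item at a price above value — truthful bidding would have avoided this loss.

Kira's payoff: -$1410.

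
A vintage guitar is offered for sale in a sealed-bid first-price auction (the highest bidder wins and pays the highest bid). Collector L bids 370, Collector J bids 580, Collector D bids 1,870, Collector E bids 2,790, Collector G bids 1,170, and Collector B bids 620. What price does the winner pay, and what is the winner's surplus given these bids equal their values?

Bids in descending order: Collector E 2,790; Collector D 1,870; Collector G 1,170; Collector B 620; Collector J 580; Collector L 370.
Collector E is the highest bidder, so Collector E wins.
Under the first-price rule, the price is the highest bid: 2,790.
Surplus = 2,790 − 2,790 = 0.

The winner pays 2,790 for a surplus of 0.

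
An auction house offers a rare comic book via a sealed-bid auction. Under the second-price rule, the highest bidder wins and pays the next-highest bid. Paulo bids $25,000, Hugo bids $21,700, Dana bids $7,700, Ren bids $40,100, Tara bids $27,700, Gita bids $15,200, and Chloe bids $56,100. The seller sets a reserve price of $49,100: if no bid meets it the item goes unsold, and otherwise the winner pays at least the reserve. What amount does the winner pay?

Ranking the bids: Chloe $56,100, then Ren $40,100, then Tara $27,700, then Paulo $25,000, then Hugo $21,700, then Gita $15,200, then Dana $7,700.
Chloe has the highest bid, so Chloe wins.
The second-highest bid is $40,100, but the reserve $49,100 is higher, so the price is the reserve.

$49,100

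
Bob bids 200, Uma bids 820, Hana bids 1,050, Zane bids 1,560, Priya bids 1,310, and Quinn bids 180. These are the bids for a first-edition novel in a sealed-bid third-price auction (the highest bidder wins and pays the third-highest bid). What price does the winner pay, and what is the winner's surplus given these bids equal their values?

The winner pays 1,050 for a surplus of 510.

Ranking the bids: Zane 1,560, then Priya 1,310, then Hana 1,050, then Uma 820, then Bob 200, then Quinn 180.
Zane is the highest bidder, so Zane wins.
Under the third-price rule, the price is the third-highest bid: 1,050.
Surplus = 1,560 − 1,050 = 510.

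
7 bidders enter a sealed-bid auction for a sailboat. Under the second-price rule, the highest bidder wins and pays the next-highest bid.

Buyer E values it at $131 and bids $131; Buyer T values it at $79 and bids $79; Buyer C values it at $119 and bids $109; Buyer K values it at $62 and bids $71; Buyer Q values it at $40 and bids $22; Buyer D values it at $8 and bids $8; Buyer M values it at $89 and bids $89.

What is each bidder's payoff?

Sorted high to low: Buyer E $131, then Buyer C $109, then Buyer M $89, then Buyer T $79, then Buyer K $71, then Buyer Q $22, then Buyer D $8.
Buyer E has the top bid and wins; the price is the second-highest bid, $109.
Buyer E's payoff = $131 − $109 = $22. All other bidders lose, so their payoff is 0.

Buyer E $22, Buyer T $0, Buyer C $0, Buyer K $0, Buyer Q $0, Buyer D $0, Buyer M $0.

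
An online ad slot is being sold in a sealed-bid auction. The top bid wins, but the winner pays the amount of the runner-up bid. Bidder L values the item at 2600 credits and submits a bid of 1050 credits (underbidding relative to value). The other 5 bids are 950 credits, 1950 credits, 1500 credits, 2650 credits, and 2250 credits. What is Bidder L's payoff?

Highest competing bid: 2650 credits.
Bidder L's bid 1050 credits is not the highest, so Bidder L loses, pays nothing, and earns zero payoff.

0 credits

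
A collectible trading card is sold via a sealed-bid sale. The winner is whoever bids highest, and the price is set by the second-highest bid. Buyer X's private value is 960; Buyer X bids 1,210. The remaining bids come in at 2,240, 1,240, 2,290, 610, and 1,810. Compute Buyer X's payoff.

Highest competing bid: 2,290.
Buyer X's bid 1,210 is not the highest, so Buyer X loses, pays nothing, and earns zero payoff.

Buyer X's payoff: 0.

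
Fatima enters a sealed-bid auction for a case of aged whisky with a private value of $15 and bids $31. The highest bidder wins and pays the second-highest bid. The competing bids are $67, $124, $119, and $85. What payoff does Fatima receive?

Highest competing bid: $124.
Fatima's bid $31 is not the highest, so Fatima loses, pays nothing, and earns zero payoff.

$0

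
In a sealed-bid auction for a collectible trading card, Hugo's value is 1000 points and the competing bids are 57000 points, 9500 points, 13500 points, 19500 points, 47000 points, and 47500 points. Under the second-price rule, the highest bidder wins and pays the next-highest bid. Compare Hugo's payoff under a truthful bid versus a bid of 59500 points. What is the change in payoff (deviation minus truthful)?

The highest competing bid is 57000 points.
Bidding truthfully at 1000 points: the top bid is 57000 points (a rival), so Hugo loses. Payoff = 0 points.
Bidding 59500 points: Hugo has the top bid, wins, and pays the second-highest bid 57000 points. Payoff = 1000 points − 57000 points = -56000 points.
Change = -56000 points − 0 points = -56000 points.

Change in payoff: -56000 points.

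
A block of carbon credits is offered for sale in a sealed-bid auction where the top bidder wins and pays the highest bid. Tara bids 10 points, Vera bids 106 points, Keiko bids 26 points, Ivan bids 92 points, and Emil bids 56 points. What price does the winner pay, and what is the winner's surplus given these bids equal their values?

Ordered from highest: Vera 106 points; Ivan 92 points; Emil 56 points; Keiko 26 points; Tara 10 points.
Vera is the highest bidder, so Vera wins.
Under the first-price rule, the price is the highest bid: 106 points.
Surplus = 106 points − 106 points = 0 points.

Price 106 points; surplus 0 points.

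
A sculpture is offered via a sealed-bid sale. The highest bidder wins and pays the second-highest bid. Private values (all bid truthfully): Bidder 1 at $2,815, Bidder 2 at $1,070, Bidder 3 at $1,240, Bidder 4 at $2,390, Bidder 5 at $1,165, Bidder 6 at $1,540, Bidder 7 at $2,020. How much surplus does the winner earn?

Ordered from highest: Bidder 1 $2,815, then Bidder 4 $2,390, then Bidder 7 $2,020, then Bidder 6 $1,540, then Bidder 3 $1,240, then Bidder 5 $1,165, then Bidder 2 $1,070.
Bidder 1 wins with the top bid and pays the second-highest, $2,390.
Surplus = $2,815 − $2,390 = $425.

Surplus = $425.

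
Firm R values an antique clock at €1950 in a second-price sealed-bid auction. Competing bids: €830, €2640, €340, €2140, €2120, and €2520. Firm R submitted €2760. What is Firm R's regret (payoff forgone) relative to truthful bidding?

Payoff forgone: €690.

The highest competing bid is €2640.
Bidding truthfully at €1950: the top bid is €2640 (a rival), so Firm R loses. Payoff = €0.
Bidding €2760: Firm R has the top bid, wins, and pays the second-highest bid €2640. Payoff = €1950 − €2640 = -€690.
Regret = truthful payoff − actual payoff = €0 − -€690 = €690.
This is the dominant-strategy logic: truthful bidding weakly beats any alternative.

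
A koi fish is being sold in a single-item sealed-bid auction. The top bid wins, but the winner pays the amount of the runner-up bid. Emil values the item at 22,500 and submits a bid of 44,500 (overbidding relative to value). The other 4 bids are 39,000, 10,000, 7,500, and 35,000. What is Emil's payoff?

Payoff = -16,500.

Highest competing bid: 39,000.
Emil's bid 44,500 is the highest overall, so Emil wins and pays the second-highest bid, 39,000.
Payoff = value − price = 22,500 − 39,000 = -16,500.
Overbidding won the item at a price above value — truthful bidding would have avoided this loss.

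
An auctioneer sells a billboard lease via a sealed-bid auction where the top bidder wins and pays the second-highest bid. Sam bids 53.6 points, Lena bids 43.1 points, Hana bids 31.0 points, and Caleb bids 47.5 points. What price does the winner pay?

Ranking the bids: Sam 53.6 points; Caleb 47.5 points; Lena 43.1 points; Hana 31.0 points.
Sam is the highest bidder, so Sam wins.
Under the second-price rule, the price is the second-highest bid: 47.5 points.

Price paid: 47.5 points.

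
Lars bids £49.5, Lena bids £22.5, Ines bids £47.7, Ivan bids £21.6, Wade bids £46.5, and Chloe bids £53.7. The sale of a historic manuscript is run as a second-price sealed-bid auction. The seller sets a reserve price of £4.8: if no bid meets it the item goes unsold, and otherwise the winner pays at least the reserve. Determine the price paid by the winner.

Ranking the bids: Chloe £53.7 > Lars £49.5 > Ines £47.7 > Wade £46.5 > Lena £22.5 > Ivan £21.6.
Chloe has the highest bid, so Chloe wins.
The second-highest bid is £49.5, which exceeds the reserve, so that sets the price.

£49.5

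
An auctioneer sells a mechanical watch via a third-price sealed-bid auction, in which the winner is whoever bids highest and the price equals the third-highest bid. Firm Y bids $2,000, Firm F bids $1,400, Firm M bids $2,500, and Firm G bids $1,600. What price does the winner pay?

Bids in descending order: Firm M $2,500; Firm Y $2,000; Firm G $1,600; Firm F $1,400.
Firm M is the highest bidder, so Firm M wins.
Under the third-price rule, the price is the third-highest bid: $1,600.

$1,600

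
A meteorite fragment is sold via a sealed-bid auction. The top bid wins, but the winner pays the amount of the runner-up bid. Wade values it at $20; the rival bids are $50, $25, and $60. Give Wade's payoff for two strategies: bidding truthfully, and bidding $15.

The highest competing bid is $60.
Bidding truthfully at $20: the top bid is $60 (a rival), so Wade loses. Payoff = $0.
Bidding $15: the top bid is $60 (a rival), so Wade loses. Payoff = $0.

(a) $0  (b) $0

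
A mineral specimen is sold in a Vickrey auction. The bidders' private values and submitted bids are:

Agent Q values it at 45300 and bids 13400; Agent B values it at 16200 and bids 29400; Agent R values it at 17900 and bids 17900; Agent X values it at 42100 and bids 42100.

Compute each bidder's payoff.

Agent Q 0, Agent B 0, Agent R 0, Agent X 12700.

Sorted high to low: Agent X 42100, then Agent B 29400, then Agent R 17900, then Agent Q 13400.
Agent X has the top bid and wins; the price is the second-highest bid, 29400.
Agent X's payoff = 42100 − 29400 = 12700. All other bidders lose, so their payoff is 0.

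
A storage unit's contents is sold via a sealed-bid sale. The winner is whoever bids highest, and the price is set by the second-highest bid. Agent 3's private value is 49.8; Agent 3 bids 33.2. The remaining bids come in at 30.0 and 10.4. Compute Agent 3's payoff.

Highest competing bid: 30.0.
Agent 3's bid 33.2 is the highest overall, so Agent 3 wins and pays the second-highest bid, 30.0.
Payoff = value − price = 49.8 − 30.0 = 19.8.

19.8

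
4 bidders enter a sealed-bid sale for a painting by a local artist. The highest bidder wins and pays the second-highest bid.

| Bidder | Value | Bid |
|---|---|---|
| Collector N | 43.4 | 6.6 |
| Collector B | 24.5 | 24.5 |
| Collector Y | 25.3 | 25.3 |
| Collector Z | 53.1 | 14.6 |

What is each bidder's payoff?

Bids in descending order: Collector Y 25.3 > Collector B 24.5 > Collector Z 14.6 > Collector N 6.6.
Collector Y has the top bid and wins; the price is the second-highest bid, 24.5.
Collector Y's payoff = 25.3 − 24.5 = 0.8. All other bidders lose, so their payoff is 0.

Collector N 0.0, Collector B 0.0, Collector Y 0.8, Collector Z 0.0.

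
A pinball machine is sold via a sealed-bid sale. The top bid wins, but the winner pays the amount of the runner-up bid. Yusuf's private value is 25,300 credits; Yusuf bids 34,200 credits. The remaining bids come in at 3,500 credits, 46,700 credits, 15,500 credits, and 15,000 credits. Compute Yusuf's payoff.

Yusuf's payoff: 0 credits.

Highest competing bid: 46,700 credits.
Yusuf's bid 34,200 credits is not the highest, so Yusuf loses, pays nothing, and earns zero payoff.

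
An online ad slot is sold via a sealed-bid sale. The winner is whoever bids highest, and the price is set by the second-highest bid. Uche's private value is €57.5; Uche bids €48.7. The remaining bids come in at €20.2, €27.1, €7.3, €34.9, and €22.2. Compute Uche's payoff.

Highest competing bid: €34.9.
Uche's bid €48.7 is the highest overall, so Uche wins and pays the second-highest bid, €34.9.
Payoff = value − price = €57.5 − €34.9 = €22.6.

Uche's payoff: €22.6.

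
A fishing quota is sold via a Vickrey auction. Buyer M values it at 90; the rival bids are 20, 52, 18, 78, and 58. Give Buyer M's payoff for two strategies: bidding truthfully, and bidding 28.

The highest competing bid is 78.
Bidding truthfully at 90: Buyer M has the top bid, wins, and pays the second-highest bid 78. Payoff = 90 − 78 = 12.
Bidding 28: the top bid is 78 (a rival), so Buyer M loses. Payoff = 0.
This is the dominant-strategy logic: truthful bidding weakly beats any alternative.

(a) 12  (b) 0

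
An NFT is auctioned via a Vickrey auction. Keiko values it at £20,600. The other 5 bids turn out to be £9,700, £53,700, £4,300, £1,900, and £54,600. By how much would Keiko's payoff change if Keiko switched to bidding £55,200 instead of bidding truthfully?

The highest competing bid is £54,600.
Bidding truthfully at £20,600: the top bid is £54,600 (a rival), so Keiko loses. Payoff = £0.
Bidding £55,200: Keiko has the top bid, wins, and pays the second-highest bid £54,600. Payoff = £20,600 − £54,600 = -£34,000.
Change = -£34,000 − £0 = -£34,000.

-£34,000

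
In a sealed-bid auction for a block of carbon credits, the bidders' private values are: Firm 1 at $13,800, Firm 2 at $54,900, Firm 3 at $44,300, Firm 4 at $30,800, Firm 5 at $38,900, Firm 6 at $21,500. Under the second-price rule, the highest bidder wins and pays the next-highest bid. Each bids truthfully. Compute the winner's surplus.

Winner's surplus: $10,600.

Sorted high to low: Firm 2 $54,900; Firm 3 $44,300; Firm 5 $38,900; Firm 4 $30,800; Firm 6 $21,500; Firm 1 $13,800.
Firm 2 wins with the top bid and pays the second-highest, $44,300.
Surplus = $54,900 − $44,300 = $10,600.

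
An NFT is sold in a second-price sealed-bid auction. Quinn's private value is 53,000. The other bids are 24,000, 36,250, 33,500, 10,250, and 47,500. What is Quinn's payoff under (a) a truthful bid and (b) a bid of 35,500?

(a) 5,500  (b) 0

The highest competing bid is 47,500.
Bidding truthfully at 53,000: Quinn has the top bid, wins, and pays the second-highest bid 47,500. Payoff = 53,000 − 47,500 = 5,500.
Bidding 35,500: the top bid is 47,500 (a rival), so Quinn loses. Payoff = 0.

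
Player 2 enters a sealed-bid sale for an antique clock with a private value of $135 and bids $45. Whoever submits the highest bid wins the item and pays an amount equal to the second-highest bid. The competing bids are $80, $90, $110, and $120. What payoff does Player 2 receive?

Highest competing bid: $120.
Player 2's bid $45 is not the highest, so Player 2 loses, pays nothing, and earns zero payoff.

The bidder's payoff: $0.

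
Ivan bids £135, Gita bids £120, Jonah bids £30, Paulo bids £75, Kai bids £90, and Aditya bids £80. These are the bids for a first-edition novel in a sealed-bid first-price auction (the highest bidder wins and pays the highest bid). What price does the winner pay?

The winner pays £135.

Ordered from highest: Ivan £135; Gita £120; Kai £90; Aditya £80; Paulo £75; Jonah £30.
Ivan is the highest bidder, so Ivan wins.
Under the first-price rule, the price is the highest bid: £135.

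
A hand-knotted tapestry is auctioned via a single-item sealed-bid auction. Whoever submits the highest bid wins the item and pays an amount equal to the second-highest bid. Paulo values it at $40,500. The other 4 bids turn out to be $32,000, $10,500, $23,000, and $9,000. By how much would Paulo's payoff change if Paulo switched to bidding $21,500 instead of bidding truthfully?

-$8,500

The highest competing bid is $32,000.
Bidding truthfully at $40,500: Paulo has the top bid, wins, and pays the second-highest bid $32,000. Payoff = $40,500 − $32,000 = $8,500.
Bidding $21,500: the top bid is $32,000 (a rival), so Paulo loses. Payoff = $0.
Change = $0 − $8,500 = -$8,500.
Deviating from a truthful bid can only lose payoff in a second-price auction — never gain.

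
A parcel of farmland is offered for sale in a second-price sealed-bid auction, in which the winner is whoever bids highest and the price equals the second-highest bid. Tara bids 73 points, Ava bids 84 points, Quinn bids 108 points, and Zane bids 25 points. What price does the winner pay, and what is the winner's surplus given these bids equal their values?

Sorted high to low: Quinn 108 points > Ava 84 points > Tara 73 points > Zane 25 points.
Quinn is the highest bidder, so Quinn wins.
Under the second-price rule, the price is the second-highest bid: 84 points.
Surplus = 108 points − 84 points = 24 points.

Price 84 points; surplus 24 points.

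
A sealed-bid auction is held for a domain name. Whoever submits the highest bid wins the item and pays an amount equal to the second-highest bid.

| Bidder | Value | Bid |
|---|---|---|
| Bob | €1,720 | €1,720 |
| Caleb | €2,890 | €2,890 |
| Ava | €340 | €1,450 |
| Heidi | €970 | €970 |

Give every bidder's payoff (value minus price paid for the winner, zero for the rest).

Payoffs: Bob €0, Caleb €1,170, Ava €0, Heidi €0.

Ordered from highest: Caleb €2,890; Bob €1,720; Ava €1,450; Heidi €970.
Caleb has the top bid and wins; the price is the second-highest bid, €1,720.
Caleb's payoff = €2,890 − €1,720 = €1,170. All other bidders lose, so their payoff is 0.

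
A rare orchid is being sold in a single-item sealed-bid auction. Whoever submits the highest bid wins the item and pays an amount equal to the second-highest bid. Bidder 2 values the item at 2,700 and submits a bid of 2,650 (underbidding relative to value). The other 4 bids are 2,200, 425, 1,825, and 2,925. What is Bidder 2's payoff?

Highest competing bid: 2,925.
Bidder 2's bid 2,650 is not the highest, so Bidder 2 loses, pays nothing, and earns zero payoff.

The bidder's payoff: 0.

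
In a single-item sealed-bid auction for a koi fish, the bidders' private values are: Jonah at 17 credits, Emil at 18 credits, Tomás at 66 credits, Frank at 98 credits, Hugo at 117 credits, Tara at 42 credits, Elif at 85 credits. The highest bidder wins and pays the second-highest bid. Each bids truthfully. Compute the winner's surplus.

Bids in descending order: Hugo 117 credits; Frank 98 credits; Elif 85 credits; Tomás 66 credits; Tara 42 credits; Emil 18 credits; Jonah 17 credits.
Hugo wins with the top bid and pays the second-highest, 98 credits.
Surplus = 117 credits − 98 credits = 19 credits.

Winner's surplus: 19 credits.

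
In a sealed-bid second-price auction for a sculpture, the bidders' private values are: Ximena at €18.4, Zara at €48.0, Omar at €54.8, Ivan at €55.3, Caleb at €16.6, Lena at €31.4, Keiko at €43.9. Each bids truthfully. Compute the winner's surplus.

Sorted high to low: Ivan €55.3 > Omar €54.8 > Zara €48.0 > Keiko €43.9 > Lena €31.4 > Ximena €18.4 > Caleb €16.6.
Ivan wins with the top bid and pays the second-highest, €54.8.
Surplus = €55.3 − €54.8 = €0.5.

€0.5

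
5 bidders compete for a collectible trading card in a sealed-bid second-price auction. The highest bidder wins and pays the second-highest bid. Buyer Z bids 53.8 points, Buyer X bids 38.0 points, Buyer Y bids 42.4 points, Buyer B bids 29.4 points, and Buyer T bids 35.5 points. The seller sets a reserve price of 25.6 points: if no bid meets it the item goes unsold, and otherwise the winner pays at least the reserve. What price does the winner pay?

42.4 points

Ranking the bids: Buyer Z 53.8 points, then Buyer Y 42.4 points, then Buyer X 38.0 points, then Buyer T 35.5 points, then Buyer B 29.4 points.
Buyer Z has the highest bid, so Buyer Z wins.
The second-highest bid is 42.4 points, which exceeds the reserve, so that sets the price.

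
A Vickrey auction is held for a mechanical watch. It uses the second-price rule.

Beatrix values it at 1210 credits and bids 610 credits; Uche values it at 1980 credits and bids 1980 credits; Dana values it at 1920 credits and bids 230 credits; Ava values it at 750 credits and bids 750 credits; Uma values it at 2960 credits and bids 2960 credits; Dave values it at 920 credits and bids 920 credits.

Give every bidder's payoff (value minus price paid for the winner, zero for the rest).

Payoffs: Beatrix 0 credits, Uche 0 credits, Dana 0 credits, Ava 0 credits, Uma 980 credits, Dave 0 credits.

Bids in descending order: Uma 2960 credits, then Uche 1980 credits, then Dave 920 credits, then Ava 750 credits, then Beatrix 610 credits, then Dana 230 credits.
Uma has the top bid and wins; the price is the second-highest bid, 1980 credits.
Uma's payoff = 2960 credits − 1980 credits = 980 credits. All other bidders lose, so their payoff is 0.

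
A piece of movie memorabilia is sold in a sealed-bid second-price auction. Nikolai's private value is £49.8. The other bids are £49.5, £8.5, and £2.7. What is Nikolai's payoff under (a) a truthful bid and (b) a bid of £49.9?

Truthful: £0.3; alternative: £0.3.

The highest competing bid is £49.5.
Bidding truthfully at £49.8: Nikolai has the top bid, wins, and pays the second-highest bid £49.5. Payoff = £49.8 − £49.5 = £0.3.
Bidding £49.9: Nikolai has the top bid, wins, and pays the second-highest bid £49.5. Payoff = £49.8 − £49.5 = £0.3.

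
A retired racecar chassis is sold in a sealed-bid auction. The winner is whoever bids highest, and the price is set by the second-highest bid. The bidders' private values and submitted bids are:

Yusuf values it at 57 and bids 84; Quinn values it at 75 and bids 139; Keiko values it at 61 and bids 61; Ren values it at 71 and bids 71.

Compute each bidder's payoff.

Sorted high to low: Quinn 139 > Yusuf 84 > Ren 71 > Keiko 61.
Quinn has the top bid and wins; the price is the second-highest bid, 84.
Quinn's payoff = 75 − 84 = -9. All other bidders lose, so their payoff is 0.

Payoffs: Yusuf 0, Quinn -9, Keiko 0, Ren 0.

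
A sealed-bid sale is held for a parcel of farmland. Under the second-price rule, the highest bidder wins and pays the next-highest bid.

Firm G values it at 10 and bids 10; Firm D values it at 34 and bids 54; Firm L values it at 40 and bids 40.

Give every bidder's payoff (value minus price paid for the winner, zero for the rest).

Ordered from highest: Firm D 54, then Firm L 40, then Firm G 10.
Firm D has the top bid and wins; the price is the second-highest bid, 40.
Firm D's payoff = 34 − 40 = -6. All other bidders lose, so their payoff is 0.

Payoffs: Firm G 0, Firm D -6, Firm L 0.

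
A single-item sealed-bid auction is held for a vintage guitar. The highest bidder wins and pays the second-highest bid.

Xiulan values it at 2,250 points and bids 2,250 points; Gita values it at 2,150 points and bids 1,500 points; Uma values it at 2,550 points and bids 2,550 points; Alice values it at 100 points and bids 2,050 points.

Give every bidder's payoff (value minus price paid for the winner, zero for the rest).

Payoffs: Xiulan 0 points, Gita 0 points, Uma 300 points, Alice 0 points.

Bids in descending order: Uma 2,550 points, then Xiulan 2,250 points, then Alice 2,050 points, then Gita 1,500 points.
Uma has the top bid and wins; the price is the second-highest bid, 2,250 points.
Uma's payoff = 2,550 points − 2,250 points = 300 points. All other bidders lose, so their payoff is 0.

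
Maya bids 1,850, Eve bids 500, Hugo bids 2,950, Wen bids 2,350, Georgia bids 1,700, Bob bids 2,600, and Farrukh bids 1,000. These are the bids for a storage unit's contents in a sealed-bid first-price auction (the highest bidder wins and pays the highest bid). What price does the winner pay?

The winner pays 2,950.

Bids in descending order: Hugo 2,950; Bob 2,600; Wen 2,350; Maya 1,850; Georgia 1,700; Farrukh 1,000; Eve 500.
Hugo is the highest bidder, so Hugo wins.
Under the first-price rule, the price is the highest bid: 2,950.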